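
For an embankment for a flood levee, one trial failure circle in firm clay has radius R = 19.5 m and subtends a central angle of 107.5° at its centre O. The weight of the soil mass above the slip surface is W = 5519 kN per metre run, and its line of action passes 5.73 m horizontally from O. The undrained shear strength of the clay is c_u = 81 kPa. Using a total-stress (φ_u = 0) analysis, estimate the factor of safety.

FS = 1.83

Taking moments about the centre O, the resisting moment is provided by the undrained shear strength acting along the arc:
Arc length L_a = R·θ = 19.5·(107.5°·π/180) = 19.5·1.8762 = 36.59 m
M_R = c_u·L_a·R = 81·36.59·19.5 = 57788.3 kN·m/m
M_D = W·d = 5519·5.73 = 31623.9 kN·m/m
FS = M_R / M_D = 57788.3 / 31623.9 = 1.827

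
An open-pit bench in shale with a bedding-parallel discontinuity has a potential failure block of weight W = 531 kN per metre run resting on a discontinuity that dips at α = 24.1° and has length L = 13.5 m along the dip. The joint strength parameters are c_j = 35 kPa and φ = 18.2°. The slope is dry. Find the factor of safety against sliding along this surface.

FS = 2.91

Resolving the block weight along and normal to the plane and applying the Mohr–Coulomb strength on the joint:
N' = W cosα = 531·cos24.1° = 484.7 kN/m
Driving force T = W sinα = 531·sin24.1° = 216.8 kN/m
Resisting force R = c_j·L + N'·tanφ = 35·13.5 + 484.7·tan18.2° = 472.5 + 159.4 = 631.9 kN/m
FS = R / T = 631.9 / 216.8 = 2.914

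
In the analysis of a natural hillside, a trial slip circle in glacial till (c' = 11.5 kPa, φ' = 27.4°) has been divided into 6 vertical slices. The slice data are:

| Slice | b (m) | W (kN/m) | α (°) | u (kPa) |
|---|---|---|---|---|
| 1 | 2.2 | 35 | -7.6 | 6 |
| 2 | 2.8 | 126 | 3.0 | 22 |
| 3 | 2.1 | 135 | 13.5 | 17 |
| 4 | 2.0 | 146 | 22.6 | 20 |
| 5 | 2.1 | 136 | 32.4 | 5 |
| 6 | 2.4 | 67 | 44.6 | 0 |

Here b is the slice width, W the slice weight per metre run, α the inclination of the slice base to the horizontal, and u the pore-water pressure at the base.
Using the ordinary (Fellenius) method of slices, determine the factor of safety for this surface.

FS = 1.88

Ordinary method of slices: FS = Σ[c'·Δl_i + (W_i cosα_i − u_i·Δl_i)·tanφ'] / Σ W_i sinα_i, with Δl_i = b_i / cosα_i.
Slice 1: Δl = 2.2/cos(-7.6°) = 2.219 m; N'_1 = 35·cos(-7.6°) − 6·2.219 = 21.4; c'Δl = 25.52; W sinα = -4.6
Slice 2: Δl = 2.8/cos3.0° = 2.804 m; N'_2 = 126·cos3.0° − 22·2.804 = 64.1; c'Δl = 32.24; W sinα = 6.6
Slice 3: Δl = 2.1/cos13.5° = 2.160 m; N'_3 = 135·cos13.5° − 17·2.160 = 94.6; c'Δl = 24.84; W sinα = 31.5
Slice 4: Δl = 2.0/cos22.6° = 2.166 m; N'_4 = 146·cos22.6° − 20·2.166 = 91.5; c'Δl = 24.91; W sinα = 56.1
Slice 5: Δl = 2.1/cos32.4° = 2.487 m; N'_5 = 136·cos32.4° − 5·2.487 = 102.4; c'Δl = 28.60; W sinα = 72.9
Slice 6: Δl = 2.4/cos44.6° = 3.371 m; N'_6 = 67·cos44.6° − 0·3.371 = 47.7; c'Δl = 38.76; W sinα = 47.0
Σc'Δl = 174.9 kN/m; ΣN' = 421.6 kN/m; ΣW sinα = 209.5 kN/m
Resisting = 174.9 + 421.6·tan27.4° = 174.9 + 218.6 = 393.4 kN/m
FS = 393.4 / 209.5 = 1.878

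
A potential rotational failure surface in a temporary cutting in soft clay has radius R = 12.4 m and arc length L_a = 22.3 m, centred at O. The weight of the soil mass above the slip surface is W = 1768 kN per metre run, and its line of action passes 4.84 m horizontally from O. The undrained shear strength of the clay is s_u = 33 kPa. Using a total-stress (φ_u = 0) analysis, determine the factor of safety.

FS = 1.07

Taking moments about the centre O, the resisting moment is provided by the undrained shear strength acting along the arc:
M_R = s_u·L_a·R = 33·22.30·12.4 = 9125.2 kN·m/m
M_D = W·d = 1768·4.84 = 8557.1 kN·m/m
FS = M_R / M_D = 9125.2 / 8557.1 = 1.066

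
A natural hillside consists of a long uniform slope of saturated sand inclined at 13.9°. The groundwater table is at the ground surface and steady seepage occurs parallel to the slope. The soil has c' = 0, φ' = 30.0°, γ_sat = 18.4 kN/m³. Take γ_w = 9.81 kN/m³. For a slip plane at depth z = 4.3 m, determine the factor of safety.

FS = 1.09

With seepage parallel to the slope and the water table at the surface, the effective normal stress on the slip plane uses the buoyant unit weight γ' = γ_sat − γ_w while the driving shear stress uses γ_sat:
FS = [c' + γ' z cos²β tanφ'] / [γ_sat z sinβ cosβ]
(For c' = 0 this reduces to FS = (γ'/γ_sat)·tanφ'/tanβ.)
γ' = 18.4 − 9.81 = 8.59 kN/m³
Numerator = 0.0 + 8.59·4.3·cos²13.9°·tan30.0° = 0.0 + 8.59·4.3·0.9423·0.5774 = 20.095 kPa
Denominator = 18.4·4.3·sin13.9°·cos13.9° = 18.4·4.3·0.2402·0.9707 = 18.450 kPa
FS = 20.095 / 18.450 = 1.089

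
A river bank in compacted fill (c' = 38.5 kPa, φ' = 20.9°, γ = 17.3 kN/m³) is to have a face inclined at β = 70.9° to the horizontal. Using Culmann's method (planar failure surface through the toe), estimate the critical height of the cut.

H_c = 22.00 m

Culmann's analysis gives the critical failure plane at α_cr = (β + φ')/2 = (70.9 + 20.9)/2 = 45.9°, and the critical height
H_c = (4c'/γ) · sinβ cosφ' / [1 − cos(β − φ')]
    = (4·38.5/17.3) · sin70.9°·cos20.9° / [1 − cos(50.0°)]
    = 8.902 · 0.9449·0.9342 / [1 − 0.6428]
    = 8.902 · 0.8828 / 0.3572
    = 22.00 m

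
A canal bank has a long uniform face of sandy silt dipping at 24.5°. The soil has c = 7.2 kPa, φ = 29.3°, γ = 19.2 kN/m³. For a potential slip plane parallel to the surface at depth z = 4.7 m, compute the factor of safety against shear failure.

For an infinite slope with a slip plane parallel to the surface (no pore pressure): FS = [c + γz cos²β tanφ] / [γz sinβ cosβ].
γz = 19.2·4.7 = 90.24 kN/m²
Numerator = 7.2 + 90.24·cos²24.5°·tan29.3° = 7.2 + 90.24·0.8280·0.5612 = 49.132 kPa
Denominator = 90.24·sin24.5°·cos24.5° = 90.24·0.4147·0.9100 = 34.052 kPa
FS = 49.132 / 34.052 = 1.443

FS = 1.44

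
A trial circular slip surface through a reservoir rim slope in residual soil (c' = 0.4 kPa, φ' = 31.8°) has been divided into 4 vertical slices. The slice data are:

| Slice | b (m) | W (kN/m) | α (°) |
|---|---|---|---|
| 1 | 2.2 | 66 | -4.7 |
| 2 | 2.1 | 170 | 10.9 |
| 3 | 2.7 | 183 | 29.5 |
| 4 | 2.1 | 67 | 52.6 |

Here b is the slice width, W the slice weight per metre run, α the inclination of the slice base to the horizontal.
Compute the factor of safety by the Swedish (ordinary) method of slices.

FS = 1.60

Ordinary method of slices: FS = Σ[c'·Δl_i + (W_i cosα_i)·tanφ'] / Σ W_i sinα_i, with Δl_i = b_i / cosα_i.
Slice 1: Δl = 2.2/cos(-4.7°) = 2.207 m; N'_1 = 66·cos(-4.7°) = 65.8; c'Δl = 0.88; W sinα = -5.4
Slice 2: Δl = 2.1/cos10.9° = 2.139 m; N'_2 = 170·cos10.9° = 166.9; c'Δl = 0.86; W sinα = 32.1
Slice 3: Δl = 2.7/cos29.5° = 3.102 m; N'_3 = 183·cos29.5° = 159.3; c'Δl = 1.24; W sinα = 90.1
Slice 4: Δl = 2.1/cos52.6° = 3.457 m; N'_4 = 67·cos52.6° = 40.7; c'Δl = 1.38; W sinα = 53.2
Σc'Δl = 4.4 kN/m; ΣN' = 432.7 kN/m; ΣW sinα = 170.1 kN/m
Resisting = 4.4 + 432.7·tan31.8° = 4.4 + 268.3 = 272.6 kN/m
FS = 272.6 / 170.1 = 1.603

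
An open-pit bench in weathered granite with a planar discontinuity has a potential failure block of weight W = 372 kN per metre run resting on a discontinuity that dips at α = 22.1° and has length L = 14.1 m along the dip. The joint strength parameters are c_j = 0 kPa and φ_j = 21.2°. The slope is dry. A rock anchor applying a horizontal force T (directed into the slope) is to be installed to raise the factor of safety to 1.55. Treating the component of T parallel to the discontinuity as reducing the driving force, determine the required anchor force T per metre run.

Resolving forces along and normal to the sliding plane, with the horizontal anchor force T adding T·sinα to the effective normal force and T·cosα acting up the plane against the driving force:
FS = [c_jL + (W cosα + T sinα) tanφ_j] / [W sinα − T cosα]
Without the anchor: N' = 344.7 kN/m, driving T_d = 140.0 kN/m, resisting R = 0·14.1 + 344.7·tan21.2° = 133.7 kN/m, FS = 0.96.
Setting FS = 1.55 and solving for T:
1.55·(140.0 − T cos22.1°) = 133.7 + T sin22.1°·tan21.2°
T·(sin22.1°·tan21.2° + 1.55·cos22.1°) = 1.55·140.0 − 133.7
T·(0.3762·0.3879 + 1.55·0.9265) = 216.9 − 133.7 = 83.2
T·1.5820 = 83.2
T = 52.6 kN/m

T = 53 kN/m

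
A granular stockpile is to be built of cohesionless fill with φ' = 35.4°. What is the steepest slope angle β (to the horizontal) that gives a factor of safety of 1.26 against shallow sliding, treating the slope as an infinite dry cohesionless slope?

For an infinite dry cohesionless slope FS = tanφ'/tanβ, so tanβ = tanφ' / FS.
tanβ = tan35.4° / 1.26 = 0.7107 / 1.26 = 0.5640
β = arctan(0.5640) = 29.42°

β = 29.4°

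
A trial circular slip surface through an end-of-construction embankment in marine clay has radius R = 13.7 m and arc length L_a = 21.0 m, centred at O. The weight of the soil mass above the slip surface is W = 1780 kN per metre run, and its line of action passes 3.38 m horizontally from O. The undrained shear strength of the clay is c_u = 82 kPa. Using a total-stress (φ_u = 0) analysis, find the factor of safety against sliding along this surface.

FS = 3.92

Taking moments about the centre O, the resisting moment is provided by the undrained shear strength acting along the arc:
M_R = c_u·L_a·R = 82·21.00·13.7 = 23591.4 kN·m/m
M_D = W·d = 1780·3.38 = 6016.4 kN·m/m
FS = M_R / M_D = 23591.4 / 6016.4 = 3.921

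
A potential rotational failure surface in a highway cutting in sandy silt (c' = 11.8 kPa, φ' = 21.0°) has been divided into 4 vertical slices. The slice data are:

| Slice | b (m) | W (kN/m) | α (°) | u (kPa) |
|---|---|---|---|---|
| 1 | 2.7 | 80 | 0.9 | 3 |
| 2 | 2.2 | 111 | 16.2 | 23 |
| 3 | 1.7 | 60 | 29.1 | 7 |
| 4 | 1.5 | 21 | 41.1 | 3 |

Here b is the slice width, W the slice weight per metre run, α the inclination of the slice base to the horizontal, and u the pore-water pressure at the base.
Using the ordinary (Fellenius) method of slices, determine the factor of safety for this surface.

Ordinary method of slices: FS = Σ[c'·Δl_i + (W_i cosα_i − u_i·Δl_i)·tanφ'] / Σ W_i sinα_i, with Δl_i = b_i / cosα_i.
Slice 1: Δl = 2.7/cos0.9° = 2.700 m; N'_1 = 80·cos0.9° − 3·2.700 = 71.9; c'Δl = 31.86; W sinα = 1.3
Slice 2: Δl = 2.2/cos16.2° = 2.291 m; N'_2 = 111·cos16.2° − 23·2.291 = 53.9; c'Δl = 27.03; W sinα = 31.0
Slice 3: Δl = 1.7/cos29.1° = 1.946 m; N'_3 = 60·cos29.1° − 7·1.946 = 38.8; c'Δl = 22.96; W sinα = 29.2
Slice 4: Δl = 1.5/cos41.1° = 1.991 m; N'_4 = 21·cos41.1° − 3·1.991 = 9.9; c'Δl = 23.49; W sinα = 13.8
Σc'Δl = 105.3 kN/m; ΣN' = 174.4 kN/m; ΣW sinα = 75.2 kN/m
Resisting = 105.3 + 174.4·tan21.0° = 105.3 + 67.0 = 172.3 kN/m
FS = 172.3 / 75.2 = 2.291

FS = 2.29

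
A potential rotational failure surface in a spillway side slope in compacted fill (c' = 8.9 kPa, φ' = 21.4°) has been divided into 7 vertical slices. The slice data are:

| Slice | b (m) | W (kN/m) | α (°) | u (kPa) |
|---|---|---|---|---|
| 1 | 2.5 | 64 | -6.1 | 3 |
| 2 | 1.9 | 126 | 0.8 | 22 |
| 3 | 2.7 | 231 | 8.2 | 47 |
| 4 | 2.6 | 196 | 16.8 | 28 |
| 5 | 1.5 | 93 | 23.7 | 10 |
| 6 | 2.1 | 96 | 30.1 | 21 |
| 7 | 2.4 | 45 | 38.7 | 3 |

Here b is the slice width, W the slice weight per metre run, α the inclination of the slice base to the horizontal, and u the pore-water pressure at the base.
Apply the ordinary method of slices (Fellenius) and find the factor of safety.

FS = 1.71

Ordinary method of slices: FS = Σ[c'·Δl_i + (W_i cosα_i − u_i·Δl_i)·tanφ'] / Σ W_i sinα_i, with Δl_i = b_i / cosα_i.
Slice 1: Δl = 2.5/cos(-6.1°) = 2.514 m; N'_1 = 64·cos(-6.1°) − 3·2.514 = 56.1; c'Δl = 22.38; W sinα = -6.8
Slice 2: Δl = 1.9/cos0.8° = 1.900 m; N'_2 = 126·cos0.8° − 22·1.900 = 84.2; c'Δl = 16.91; W sinα = 1.8
Slice 3: Δl = 2.7/cos8.2° = 2.728 m; N'_3 = 231·cos8.2° − 47·2.728 = 100.4; c'Δl = 24.28; W sinα = 32.9
Slice 4: Δl = 2.6/cos16.8° = 2.716 m; N'_4 = 196·cos16.8° − 28·2.716 = 111.6; c'Δl = 24.17; W sinα = 56.7
Slice 5: Δl = 1.5/cos23.7° = 1.638 m; N'_5 = 93·cos23.7° − 10·1.638 = 68.8; c'Δl = 14.58; W sinα = 37.4
Slice 6: Δl = 2.1/cos30.1° = 2.427 m; N'_6 = 96·cos30.1° − 21·2.427 = 32.1; c'Δl = 21.60; W sinα = 48.1
Slice 7: Δl = 2.4/cos38.7° = 3.075 m; N'_7 = 45·cos38.7° − 3·3.075 = 25.9; c'Δl = 27.37; W sinα = 28.1
Σc'Δl = 151.3 kN/m; ΣN' = 479.0 kN/m; ΣW sinα = 198.2 kN/m
Resisting = 151.3 + 479.0·tan21.4° = 151.3 + 187.7 = 339.0 kN/m
FS = 339.0 / 198.2 = 1.710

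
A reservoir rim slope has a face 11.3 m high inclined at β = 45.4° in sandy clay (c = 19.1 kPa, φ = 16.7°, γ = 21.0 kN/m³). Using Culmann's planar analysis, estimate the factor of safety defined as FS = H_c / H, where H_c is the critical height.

H_c = (4c/γ) · sinβ cosφ / [1 − cos(β − φ)]
    = (4·19.1/21.0) · sin45.4°·cos16.7° / [1 − cos28.7°]
    = 3.638 · 0.6820 / 0.1229 = 20.20 m
FS = H_c / H = 20.20 / 11.3 = 1.787

FS = 1.79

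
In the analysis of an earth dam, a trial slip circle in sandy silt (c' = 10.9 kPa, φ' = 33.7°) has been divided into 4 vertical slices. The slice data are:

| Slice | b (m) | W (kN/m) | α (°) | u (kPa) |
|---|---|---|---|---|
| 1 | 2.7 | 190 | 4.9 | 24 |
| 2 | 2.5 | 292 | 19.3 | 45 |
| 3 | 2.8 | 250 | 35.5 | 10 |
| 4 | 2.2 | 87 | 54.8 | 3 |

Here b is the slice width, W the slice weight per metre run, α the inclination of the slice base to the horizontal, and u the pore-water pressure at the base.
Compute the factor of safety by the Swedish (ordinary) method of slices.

FS = 1.41

Ordinary method of slices: FS = Σ[c'·Δl_i + (W_i cosα_i − u_i·Δl_i)·tanφ'] / Σ W_i sinα_i, with Δl_i = b_i / cosα_i.
Slice 1: Δl = 2.7/cos4.9° = 2.710 m; N'_1 = 190·cos4.9° − 24·2.710 = 124.3; c'Δl = 29.54; W sinα = 16.2
Slice 2: Δl = 2.5/cos19.3° = 2.649 m; N'_2 = 292·cos19.3° − 45·2.649 = 156.4; c'Δl = 28.87; W sinα = 96.5
Slice 3: Δl = 2.8/cos35.5° = 3.439 m; N'_3 = 250·cos35.5° − 10·3.439 = 169.1; c'Δl = 37.49; W sinα = 145.2
Slice 4: Δl = 2.2/cos54.8° = 3.817 m; N'_4 = 87·cos54.8° − 3·3.817 = 38.7; c'Δl = 41.60; W sinα = 71.1
Σc'Δl = 137.5 kN/m; ΣN' = 488.5 kN/m; ΣW sinα = 329.0 kN/m
Resisting = 137.5 + 488.5·tan33.7° = 137.5 + 325.8 = 463.3 kN/m
FS = 463.3 / 329.0 = 1.408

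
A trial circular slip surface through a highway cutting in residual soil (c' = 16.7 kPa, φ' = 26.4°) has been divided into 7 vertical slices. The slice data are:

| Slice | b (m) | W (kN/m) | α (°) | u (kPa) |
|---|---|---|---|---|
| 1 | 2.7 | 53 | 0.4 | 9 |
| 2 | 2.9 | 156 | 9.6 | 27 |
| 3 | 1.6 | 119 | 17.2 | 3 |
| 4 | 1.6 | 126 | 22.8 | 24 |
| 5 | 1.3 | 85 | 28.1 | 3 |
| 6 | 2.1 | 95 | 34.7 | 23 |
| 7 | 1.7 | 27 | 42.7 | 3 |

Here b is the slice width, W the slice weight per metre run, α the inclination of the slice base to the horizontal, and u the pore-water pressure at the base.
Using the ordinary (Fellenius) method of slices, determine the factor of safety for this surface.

FS = 2.02

Ordinary method of slices: FS = Σ[c'·Δl_i + (W_i cosα_i − u_i·Δl_i)·tanφ'] / Σ W_i sinα_i, with Δl_i = b_i / cosα_i.
Slice 1: Δl = 2.7/cos0.4° = 2.700 m; N'_1 = 53·cos0.4° − 9·2.700 = 28.7; c'Δl = 45.09; W sinα = 0.4
Slice 2: Δl = 2.9/cos9.6° = 2.941 m; N'_2 = 156·cos9.6° − 27·2.941 = 74.4; c'Δl = 49.12; W sinα = 26.0
Slice 3: Δl = 1.6/cos17.2° = 1.675 m; N'_3 = 119·cos17.2° − 3·1.675 = 108.7; c'Δl = 27.97; W sinα = 35.2
Slice 4: Δl = 1.6/cos22.8° = 1.736 m; N'_4 = 126·cos22.8° − 24·1.736 = 74.5; c'Δl = 28.98; W sinα = 48.8
Slice 5: Δl = 1.3/cos28.1° = 1.474 m; N'_5 = 85·cos28.1° − 3·1.474 = 70.6; c'Δl = 24.61; W sinα = 40.0
Slice 6: Δl = 2.1/cos34.7° = 2.554 m; N'_6 = 95·cos34.7° − 23·2.554 = 19.4; c'Δl = 42.66; W sinα = 54.1
Slice 7: Δl = 1.7/cos42.7° = 2.313 m; N'_7 = 27·cos42.7° − 3·2.313 = 12.9; c'Δl = 38.63; W sinα = 18.3
Σc'Δl = 257.1 kN/m; ΣN' = 389.1 kN/m; ΣW sinα = 222.8 kN/m
Resisting = 257.1 + 389.1·tan26.4° = 257.1 + 193.1 = 450.2 kN/m
FS = 450.2 / 222.8 = 2.020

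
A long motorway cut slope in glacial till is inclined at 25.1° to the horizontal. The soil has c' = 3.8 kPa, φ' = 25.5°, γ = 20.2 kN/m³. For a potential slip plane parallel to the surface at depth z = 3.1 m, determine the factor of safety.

For an infinite slope with a slip plane parallel to the surface (no pore pressure): FS = [c' + γz cos²β tanφ'] / [γz sinβ cosβ].
γz = 20.2·3.1 = 62.62 kN/m²
Numerator = 3.8 + 62.62·cos²25.1°·tan25.5° = 3.8 + 62.62·0.8201·0.4770 = 28.294 kPa
Denominator = 62.62·sin25.1°·cos25.1° = 62.62·0.4242·0.9056 = 24.055 kPa
FS = 28.294 / 24.055 = 1.176

FS = 1.18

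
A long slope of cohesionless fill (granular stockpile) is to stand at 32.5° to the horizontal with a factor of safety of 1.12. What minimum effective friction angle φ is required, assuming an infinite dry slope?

FS = tanφ/tanβ ⇒ tanφ = FS · tanβ = 1.12 · tan32.5° = 0.7135
φ = arctan(0.7135) = 35.51°

φ = 35.5°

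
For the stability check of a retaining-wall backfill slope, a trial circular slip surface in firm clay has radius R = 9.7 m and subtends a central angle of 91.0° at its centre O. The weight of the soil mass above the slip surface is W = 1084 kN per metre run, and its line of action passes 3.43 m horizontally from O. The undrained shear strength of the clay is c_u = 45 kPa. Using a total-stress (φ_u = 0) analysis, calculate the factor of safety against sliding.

Taking moments about the centre O, the resisting moment is provided by the undrained shear strength acting along the arc:
Arc length L_a = R·θ = 9.7·(91.0°·π/180) = 9.7·1.5882 = 15.41 m
M_R = c_u·L_a·R = 45·15.41·9.7 = 6724.7 kN·m/m
M_D = W·d = 1084·3.43 = 3718.1 kN·m/m
FS = M_R / M_D = 6724.7 / 3718.1 = 1.809

FS = 1.81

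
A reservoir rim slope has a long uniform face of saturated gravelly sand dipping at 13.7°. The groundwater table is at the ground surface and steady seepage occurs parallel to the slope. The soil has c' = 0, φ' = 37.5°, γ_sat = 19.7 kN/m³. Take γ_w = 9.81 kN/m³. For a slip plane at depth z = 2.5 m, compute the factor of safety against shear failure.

With seepage parallel to the slope and the water table at the surface, the effective normal stress on the slip plane uses the buoyant unit weight γ' = γ_sat − γ_w while the driving shear stress uses γ_sat:
FS = [c' + γ' z cos²β tanφ'] / [γ_sat z sinβ cosβ]
(For c' = 0 this reduces to FS = (γ'/γ_sat)·tanφ'/tanβ.)
γ' = 19.7 − 9.81 = 9.89 kN/m³
Numerator = 0.0 + 9.89·2.5·cos²13.7°·tan37.5° = 0.0 + 9.89·2.5·0.9439·0.7673 = 17.908 kPa
Denominator = 19.7·2.5·sin13.7°·cos13.7° = 19.7·2.5·0.2368·0.9715 = 11.332 kPa
FS = 17.908 / 11.332 = 1.580

FS = 1.58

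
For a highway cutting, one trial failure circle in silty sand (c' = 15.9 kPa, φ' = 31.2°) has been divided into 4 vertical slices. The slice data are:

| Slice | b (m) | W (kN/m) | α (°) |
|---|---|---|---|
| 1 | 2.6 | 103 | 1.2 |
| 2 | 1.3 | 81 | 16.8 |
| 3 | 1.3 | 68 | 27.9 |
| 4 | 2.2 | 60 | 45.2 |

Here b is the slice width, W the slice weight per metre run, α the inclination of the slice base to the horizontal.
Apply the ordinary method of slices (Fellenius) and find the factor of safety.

FS = 3.07

Ordinary method of slices: FS = Σ[c'·Δl_i + (W_i cosα_i)·tanφ'] / Σ W_i sinα_i, with Δl_i = b_i / cosα_i.
Slice 1: Δl = 2.6/cos1.2° = 2.601 m; N'_1 = 103·cos1.2° = 103.0; c'Δl = 41.35; W sinα = 2.2
Slice 2: Δl = 1.3/cos16.8° = 1.358 m; N'_2 = 81·cos16.8° = 77.5; c'Δl = 21.59; W sinα = 23.4
Slice 3: Δl = 1.3/cos27.9° = 1.471 m; N'_3 = 68·cos27.9° = 60.1; c'Δl = 23.39; W sinα = 31.8
Slice 4: Δl = 2.2/cos45.2° = 3.122 m; N'_4 = 60·cos45.2° = 42.3; c'Δl = 49.64; W sinα = 42.6
Σc'Δl = 136.0 kN/m; ΣN' = 282.9 kN/m; ΣW sinα = 100.0 kN/m
Resisting = 136.0 + 282.9·tan31.2° = 136.0 + 171.3 = 307.3 kN/m
FS = 307.3 / 100.0 = 3.074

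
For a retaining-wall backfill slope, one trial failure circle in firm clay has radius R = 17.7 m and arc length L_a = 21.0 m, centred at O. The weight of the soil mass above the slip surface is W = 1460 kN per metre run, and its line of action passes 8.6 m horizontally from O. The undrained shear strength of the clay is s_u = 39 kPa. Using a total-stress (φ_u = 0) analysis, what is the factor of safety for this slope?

Taking moments about the centre O, the resisting moment is provided by the undrained shear strength acting along the arc:
M_R = s_u·L_a·R = 39·21.00·17.7 = 14496.3 kN·m/m
M_D = W·d = 1460·8.6 = 12556.0 kN·m/m
FS = M_R / M_D = 14496.3 / 12556.0 = 1.155

FS = 1.15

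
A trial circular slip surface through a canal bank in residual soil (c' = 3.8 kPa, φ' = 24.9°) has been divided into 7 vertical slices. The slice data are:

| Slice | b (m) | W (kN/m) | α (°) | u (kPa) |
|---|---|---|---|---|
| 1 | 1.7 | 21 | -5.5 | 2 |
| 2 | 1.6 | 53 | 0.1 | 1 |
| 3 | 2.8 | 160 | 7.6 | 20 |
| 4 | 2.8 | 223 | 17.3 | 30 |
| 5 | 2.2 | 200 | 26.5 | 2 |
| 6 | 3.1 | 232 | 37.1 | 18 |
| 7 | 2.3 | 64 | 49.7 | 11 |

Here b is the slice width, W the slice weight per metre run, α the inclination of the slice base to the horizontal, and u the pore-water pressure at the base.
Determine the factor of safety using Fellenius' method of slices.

FS = 0.95

Ordinary method of slices: FS = Σ[c'·Δl_i + (W_i cosα_i − u_i·Δl_i)·tanφ'] / Σ W_i sinα_i, with Δl_i = b_i / cosα_i.
Slice 1: Δl = 1.7/cos(-5.5°) = 1.708 m; N'_1 = 21·cos(-5.5°) − 2·1.708 = 17.5; c'Δl = 6.49; W sinα = -2.0
Slice 2: Δl = 1.6/cos0.1° = 1.600 m; N'_2 = 53·cos0.1° − 1·1.600 = 51.4; c'Δl = 6.08; W sinα = 0.1
Slice 3: Δl = 2.8/cos7.6° = 2.825 m; N'_3 = 160·cos7.6° − 20·2.825 = 102.1; c'Δl = 10.73; W sinα = 21.2
Slice 4: Δl = 2.8/cos17.3° = 2.933 m; N'_4 = 223·cos17.3° − 30·2.933 = 124.9; c'Δl = 11.14; W sinα = 66.3
Slice 5: Δl = 2.2/cos26.5° = 2.458 m; N'_5 = 200·cos26.5° − 2·2.458 = 174.1; c'Δl = 9.34; W sinα = 89.2
Slice 6: Δl = 3.1/cos37.1° = 3.887 m; N'_6 = 232·cos37.1° − 18·3.887 = 115.1; c'Δl = 14.77; W sinα = 139.9
Slice 7: Δl = 2.3/cos49.7° = 3.556 m; N'_7 = 64·cos49.7° − 11·3.556 = 2.3; c'Δl = 13.51; W sinα = 48.8
Σc'Δl = 72.1 kN/m; ΣN' = 587.3 kN/m; ΣW sinα = 363.5 kN/m
Resisting = 72.1 + 587.3·tan24.9° = 72.1 + 272.6 = 344.7 kN/m
FS = 344.7 / 363.5 = 0.948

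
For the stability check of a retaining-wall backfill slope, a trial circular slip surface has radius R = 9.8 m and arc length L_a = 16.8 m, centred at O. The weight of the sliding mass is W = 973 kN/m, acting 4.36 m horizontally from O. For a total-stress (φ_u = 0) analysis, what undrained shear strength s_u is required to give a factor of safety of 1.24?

FS = s_u·L_a·R / (W·d), so s_u = FS·W·d / (L_a·R).
s_u = 1.24·973·4.36 / (16.80·9.8) = 5260.4 / 164.64 = 31.95 kPa

s_u = 32.0 kPa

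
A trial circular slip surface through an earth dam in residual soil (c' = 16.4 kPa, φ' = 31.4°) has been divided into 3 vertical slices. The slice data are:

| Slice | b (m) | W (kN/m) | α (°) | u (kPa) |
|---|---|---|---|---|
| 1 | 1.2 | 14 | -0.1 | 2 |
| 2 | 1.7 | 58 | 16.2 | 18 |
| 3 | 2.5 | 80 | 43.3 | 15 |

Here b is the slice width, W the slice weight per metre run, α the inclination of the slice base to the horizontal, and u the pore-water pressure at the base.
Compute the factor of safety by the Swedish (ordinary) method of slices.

FS = 1.84

Ordinary method of slices: FS = Σ[c'·Δl_i + (W_i cosα_i − u_i·Δl_i)·tanφ'] / Σ W_i sinα_i, with Δl_i = b_i / cosα_i.
Slice 1: Δl = 1.2/cos(-0.1°) = 1.200 m; N'_1 = 14·cos(-0.1°) − 2·1.200 = 11.6; c'Δl = 19.68; W sinα = -0.0
Slice 2: Δl = 1.7/cos16.2° = 1.770 m; N'_2 = 58·cos16.2° − 18·1.770 = 23.8; c'Δl = 29.03; W sinα = 16.2
Slice 3: Δl = 2.5/cos43.3° = 3.435 m; N'_3 = 80·cos43.3° − 15·3.435 = 6.7; c'Δl = 56.34; W sinα = 54.9
Σc'Δl = 105.0 kN/m; ΣN' = 42.1 kN/m; ΣW sinα = 71.0 kN/m
Resisting = 105.0 + 42.1·tan31.4° = 105.0 + 25.7 = 130.8 kN/m
FS = 130.8 / 71.0 = 1.841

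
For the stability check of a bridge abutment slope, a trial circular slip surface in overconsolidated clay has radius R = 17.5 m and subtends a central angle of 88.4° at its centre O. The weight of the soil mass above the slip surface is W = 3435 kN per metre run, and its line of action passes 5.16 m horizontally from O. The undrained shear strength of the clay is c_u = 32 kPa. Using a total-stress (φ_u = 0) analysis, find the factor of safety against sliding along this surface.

Taking moments about the centre O, the resisting moment is provided by the undrained shear strength acting along the arc:
Arc length L_a = R·θ = 17.5·(88.4°·π/180) = 17.5·1.5429 = 27.00 m
M_R = c_u·L_a·R = 32·27.00·17.5 = 15120.1 kN·m/m
M_D = W·d = 3435·5.16 = 17724.6 kN·m/m
FS = M_R / M_D = 15120.1 / 17724.6 = 0.853

FS = 0.85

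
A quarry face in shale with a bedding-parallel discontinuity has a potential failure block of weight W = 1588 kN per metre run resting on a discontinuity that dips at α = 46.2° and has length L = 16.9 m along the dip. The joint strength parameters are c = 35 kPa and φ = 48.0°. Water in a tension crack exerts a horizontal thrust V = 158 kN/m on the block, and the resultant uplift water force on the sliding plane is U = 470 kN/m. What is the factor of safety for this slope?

FS = 0.93

Resolving the block weight along and normal to the plane and applying the Mohr–Coulomb strength on the joint:
N' = W cosα − U − V sinα = 1588·cos46.2° − 470 − 158·sin46.2° = 515.1 kN/m
Driving force T = W sinα + V cosα = 1588·sin46.2° + 158·cos46.2° = 1255.5 kN/m
Resisting force R = c·L + N'·tanφ = 35·16.9 + 515.1·tan48.0° = 591.5 + 572.1 = 1163.6 kN/m
FS = R / T = 1163.6 / 1255.5 = 0.927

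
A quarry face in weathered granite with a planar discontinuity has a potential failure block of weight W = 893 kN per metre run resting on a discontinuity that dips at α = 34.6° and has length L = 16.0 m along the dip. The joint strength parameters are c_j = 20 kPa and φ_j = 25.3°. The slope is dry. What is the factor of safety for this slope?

Resolving the block weight along and normal to the plane and applying the Mohr–Coulomb strength on the joint:
N' = W cosα = 893·cos34.6° = 735.1 kN/m
Driving force T = W sinα = 893·sin34.6° = 507.1 kN/m
Resisting force R = c_j·L + N'·tanφ_j = 20·16.0 + 735.1·tan25.3° = 320.0 + 347.5 = 667.5 kN/m
FS = R / T = 667.5 / 507.1 = 1.316

FS = 1.32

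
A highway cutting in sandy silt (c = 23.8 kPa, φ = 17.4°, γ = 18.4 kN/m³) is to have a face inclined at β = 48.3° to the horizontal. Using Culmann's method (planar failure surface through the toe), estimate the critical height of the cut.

H_c = 25.97 m

Culmann's analysis gives the critical failure plane at α_cr = (β + φ)/2 = (48.3 + 17.4)/2 = 32.8°, and the critical height
H_c = (4c/γ) · sinβ cosφ / [1 − cos(β − φ)]
    = (4·23.8/18.4) · sin48.3°·cos17.4° / [1 − cos(30.9°)]
    = 5.174 · 0.7466·0.9542 / [1 − 0.8581]
    = 5.174 · 0.7125 / 0.1419
    = 25.97 m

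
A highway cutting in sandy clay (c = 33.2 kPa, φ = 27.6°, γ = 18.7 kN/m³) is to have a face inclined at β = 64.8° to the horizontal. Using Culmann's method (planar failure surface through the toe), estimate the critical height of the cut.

H_c = 27.99 m

Culmann's analysis gives the critical failure plane at α_cr = (β + φ)/2 = (64.8 + 27.6)/2 = 46.2°, and the critical height
H_c = (4c/γ) · sinβ cosφ / [1 − cos(β − φ)]
    = (4·33.2/18.7) · sin64.8°·cos27.6° / [1 − cos(37.2°)]
    = 7.102 · 0.9048·0.8862 / [1 − 0.7965]
    = 7.102 · 0.8019 / 0.2035
    = 27.99 m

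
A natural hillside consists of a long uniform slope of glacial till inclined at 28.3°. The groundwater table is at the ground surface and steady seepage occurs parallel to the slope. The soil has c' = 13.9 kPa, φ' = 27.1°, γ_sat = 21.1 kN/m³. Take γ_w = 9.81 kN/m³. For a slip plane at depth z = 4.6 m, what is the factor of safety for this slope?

With seepage parallel to the slope and the water table at the surface, the effective normal stress on the slip plane uses the buoyant unit weight γ' = γ_sat − γ_w while the driving shear stress uses γ_sat:
FS = [c' + γ' z cos²β tanφ'] / [γ_sat z sinβ cosβ]
γ' = 21.1 − 9.81 = 11.29 kN/m³
Numerator = 13.9 + 11.29·4.6·cos²28.3°·tan27.1° = 13.9 + 11.29·4.6·0.7752·0.5117 = 34.503 kPa
Denominator = 21.1·4.6·sin28.3°·cos28.3° = 21.1·4.6·0.4741·0.8805 = 40.515 kPa
FS = 34.503 / 40.515 = 0.852

FS = 0.85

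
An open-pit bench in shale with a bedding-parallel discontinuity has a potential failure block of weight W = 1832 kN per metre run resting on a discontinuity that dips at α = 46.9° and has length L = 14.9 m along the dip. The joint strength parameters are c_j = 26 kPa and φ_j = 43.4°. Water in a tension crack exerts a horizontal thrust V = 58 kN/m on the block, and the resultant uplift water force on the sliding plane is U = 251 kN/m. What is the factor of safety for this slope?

Resolving the block weight along and normal to the plane and applying the Mohr–Coulomb strength on the joint:
N' = W cosα − U − V sinα = 1832·cos46.9° − 251 − 58·sin46.9° = 958.4 kN/m
Driving force T = W sinα + V cosα = 1832·sin46.9° + 58·cos46.9° = 1377.3 kN/m
Resisting force R = c_j·L + N'·tanφ_j = 26·14.9 + 958.4·tan43.4° = 387.4 + 906.3 = 1293.7 kN/m
FS = R / T = 1293.7 / 1377.3 = 0.939

FS = 0.94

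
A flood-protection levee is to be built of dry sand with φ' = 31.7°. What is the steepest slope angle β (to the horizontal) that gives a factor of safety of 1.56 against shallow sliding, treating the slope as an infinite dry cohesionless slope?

β = 21.6°

For an infinite dry cohesionless slope FS = tanφ'/tanβ, so tanβ = tanφ' / FS.
tanβ = tan31.7° / 1.56 = 0.6176 / 1.56 = 0.3959
β = arctan(0.3959) = 21.60°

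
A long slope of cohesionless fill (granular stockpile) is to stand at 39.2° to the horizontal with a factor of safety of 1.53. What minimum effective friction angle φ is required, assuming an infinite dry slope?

φ = 51.3°

FS = tanφ/tanβ ⇒ tanφ = FS · tanβ = 1.53 · tan39.2° = 1.2478
φ = arctan(1.2478) = 51.29°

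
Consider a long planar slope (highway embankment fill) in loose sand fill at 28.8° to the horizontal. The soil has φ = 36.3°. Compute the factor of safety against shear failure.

FS = 1.34

For a dry cohesionless infinite slope the factor of safety is FS = tanφ / tanβ.
FS = tan36.3° / tan28.8° = 0.7346 / 0.5498 = 1.336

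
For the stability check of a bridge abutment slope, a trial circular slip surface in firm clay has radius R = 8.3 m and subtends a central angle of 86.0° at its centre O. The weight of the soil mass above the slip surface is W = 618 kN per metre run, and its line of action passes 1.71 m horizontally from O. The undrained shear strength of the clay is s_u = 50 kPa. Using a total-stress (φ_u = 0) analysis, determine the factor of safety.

Taking moments about the centre O, the resisting moment is provided by the undrained shear strength acting along the arc:
Arc length L_a = R·θ = 8.3·(86.0°·π/180) = 8.3·1.5010 = 12.46 m
M_R = s_u·L_a·R = 50·12.46·8.3 = 5170.1 kN·m/m
M_D = W·d = 618·1.71 = 1056.8 kN·m/m
FS = M_R / M_D = 5170.1 / 1056.8 = 4.892

FS = 4.89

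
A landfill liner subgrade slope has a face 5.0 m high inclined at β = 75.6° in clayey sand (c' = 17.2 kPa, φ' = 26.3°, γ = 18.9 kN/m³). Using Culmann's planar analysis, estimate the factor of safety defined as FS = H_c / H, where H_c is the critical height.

FS = 1.82

H_c = (4c'/γ) · sinβ cosφ' / [1 − cos(β − φ')]
    = (4·17.2/18.9) · sin75.6°·cos26.3° / [1 − cos49.3°]
    = 3.640 · 0.8683 / 0.3479 = 9.09 m
FS = H_c / H = 9.09 / 5.0 = 1.817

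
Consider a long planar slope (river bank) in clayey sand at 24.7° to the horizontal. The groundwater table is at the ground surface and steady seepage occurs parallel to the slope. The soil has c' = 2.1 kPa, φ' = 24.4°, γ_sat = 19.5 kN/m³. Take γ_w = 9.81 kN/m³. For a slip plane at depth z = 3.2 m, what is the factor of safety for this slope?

FS = 0.58

With seepage parallel to the slope and the water table at the surface, the effective normal stress on the slip plane uses the buoyant unit weight γ' = γ_sat − γ_w while the driving shear stress uses γ_sat:
FS = [c' + γ' z cos²β tanφ'] / [γ_sat z sinβ cosβ]
γ' = 19.5 − 9.81 = 9.69 kN/m³
Numerator = 2.1 + 9.69·3.2·cos²24.7°·tan24.4° = 2.1 + 9.69·3.2·0.8254·0.4536 = 13.710 kPa
Denominator = 19.5·3.2·sin24.7°·cos24.7° = 19.5·3.2·0.4179·0.9085 = 23.689 kPa
FS = 13.710 / 23.689 = 0.579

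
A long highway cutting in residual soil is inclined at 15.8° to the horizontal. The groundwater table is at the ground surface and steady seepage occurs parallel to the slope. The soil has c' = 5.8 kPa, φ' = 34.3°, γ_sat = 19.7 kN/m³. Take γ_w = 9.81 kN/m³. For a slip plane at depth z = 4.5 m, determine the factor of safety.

FS = 1.46

With seepage parallel to the slope and the water table at the surface, the effective normal stress on the slip plane uses the buoyant unit weight γ' = γ_sat − γ_w while the driving shear stress uses γ_sat:
FS = [c' + γ' z cos²β tanφ'] / [γ_sat z sinβ cosβ]
γ' = 19.7 − 9.81 = 9.89 kN/m³
Numerator = 5.8 + 9.89·4.5·cos²15.8°·tan34.3° = 5.8 + 9.89·4.5·0.9259·0.6822 = 33.909 kPa
Denominator = 19.7·4.5·sin15.8°·cos15.8° = 19.7·4.5·0.2723·0.9622 = 23.226 kPa
FS = 33.909 / 23.226 = 1.460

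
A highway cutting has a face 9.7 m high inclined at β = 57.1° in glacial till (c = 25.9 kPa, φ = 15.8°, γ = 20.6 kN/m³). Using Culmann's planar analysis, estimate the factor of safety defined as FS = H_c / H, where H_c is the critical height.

FS = 1.68

H_c = (4c/γ) · sinβ cosφ / [1 − cos(β − φ)]
    = (4·25.9/20.6) · sin57.1°·cos15.8° / [1 − cos41.3°]
    = 5.029 · 0.8079 / 0.2487 = 16.33 m
FS = H_c / H = 16.33 / 9.7 = 1.684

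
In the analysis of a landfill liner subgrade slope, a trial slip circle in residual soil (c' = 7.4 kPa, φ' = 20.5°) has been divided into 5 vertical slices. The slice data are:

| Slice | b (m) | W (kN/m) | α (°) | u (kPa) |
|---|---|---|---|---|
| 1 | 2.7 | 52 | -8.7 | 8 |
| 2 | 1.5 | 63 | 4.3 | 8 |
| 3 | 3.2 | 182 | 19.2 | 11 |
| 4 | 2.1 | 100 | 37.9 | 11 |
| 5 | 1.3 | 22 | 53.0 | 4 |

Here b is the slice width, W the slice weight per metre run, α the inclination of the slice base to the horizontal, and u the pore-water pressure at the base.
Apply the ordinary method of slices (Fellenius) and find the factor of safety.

FS = 1.42

Ordinary method of slices: FS = Σ[c'·Δl_i + (W_i cosα_i − u_i·Δl_i)·tanφ'] / Σ W_i sinα_i, with Δl_i = b_i / cosα_i.
Slice 1: Δl = 2.7/cos(-8.7°) = 2.731 m; N'_1 = 52·cos(-8.7°) − 8·2.731 = 29.6; c'Δl = 20.21; W sinα = -7.9
Slice 2: Δl = 1.5/cos4.3° = 1.504 m; N'_2 = 63·cos4.3° − 8·1.504 = 50.8; c'Δl = 11.13; W sinα = 4.7
Slice 3: Δl = 3.2/cos19.2° = 3.388 m; N'_3 = 182·cos19.2° − 11·3.388 = 134.6; c'Δl = 25.07; W sinα = 59.9
Slice 4: Δl = 2.1/cos37.9° = 2.661 m; N'_4 = 100·cos37.9° − 11·2.661 = 49.6; c'Δl = 19.69; W sinα = 61.4
Slice 5: Δl = 1.3/cos53.0° = 2.160 m; N'_5 = 22·cos53.0° − 4·2.160 = 4.6; c'Δl = 15.98; W sinα = 17.6
Σc'Δl = 92.1 kN/m; ΣN' = 269.2 kN/m; ΣW sinα = 135.7 kN/m
Resisting = 92.1 + 269.2·tan20.5° = 92.1 + 100.6 = 192.7 kN/m
FS = 192.7 / 135.7 = 1.420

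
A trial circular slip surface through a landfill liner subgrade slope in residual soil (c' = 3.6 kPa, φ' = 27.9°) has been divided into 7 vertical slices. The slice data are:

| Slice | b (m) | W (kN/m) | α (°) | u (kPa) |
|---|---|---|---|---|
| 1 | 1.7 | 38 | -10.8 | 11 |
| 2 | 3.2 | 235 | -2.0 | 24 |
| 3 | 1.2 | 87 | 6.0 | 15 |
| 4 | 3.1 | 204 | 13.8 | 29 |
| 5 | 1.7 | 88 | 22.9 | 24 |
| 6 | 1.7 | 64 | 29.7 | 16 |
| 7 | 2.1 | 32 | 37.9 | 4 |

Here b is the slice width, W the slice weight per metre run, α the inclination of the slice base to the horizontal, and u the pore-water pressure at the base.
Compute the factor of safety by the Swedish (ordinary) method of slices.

Ordinary method of slices: FS = Σ[c'·Δl_i + (W_i cosα_i − u_i·Δl_i)·tanφ'] / Σ W_i sinα_i, with Δl_i = b_i / cosα_i.
Slice 1: Δl = 1.7/cos(-10.8°) = 1.731 m; N'_1 = 38·cos(-10.8°) − 11·1.731 = 18.3; c'Δl = 6.23; W sinα = -7.1
Slice 2: Δl = 3.2/cos(-2.0°) = 3.202 m; N'_2 = 235·cos(-2.0°) − 24·3.202 = 158.0; c'Δl = 11.53; W sinα = -8.2
Slice 3: Δl = 1.2/cos6.0° = 1.207 m; N'_3 = 87·cos6.0° − 15·1.207 = 68.4; c'Δl = 4.34; W sinα = 9.1
Slice 4: Δl = 3.1/cos13.8° = 3.192 m; N'_4 = 204·cos13.8° − 29·3.192 = 105.5; c'Δl = 11.49; W sinα = 48.7
Slice 5: Δl = 1.7/cos22.9° = 1.845 m; N'_5 = 88·cos22.9° − 24·1.845 = 36.8; c'Δl = 6.64; W sinα = 34.2
Slice 6: Δl = 1.7/cos29.7° = 1.957 m; N'_6 = 64·cos29.7° − 16·1.957 = 24.3; c'Δl = 7.05; W sinα = 31.7
Slice 7: Δl = 2.1/cos37.9° = 2.661 m; N'_7 = 32·cos37.9° − 4·2.661 = 14.6; c'Δl = 9.58; W sinα = 19.7
Σc'Δl = 56.9 kN/m; ΣN' = 425.9 kN/m; ΣW sinα = 128.0 kN/m
Resisting = 56.9 + 425.9·tan27.9° = 56.9 + 225.5 = 282.4 kN/m
FS = 282.4 / 128.0 = 2.205

FS = 2.21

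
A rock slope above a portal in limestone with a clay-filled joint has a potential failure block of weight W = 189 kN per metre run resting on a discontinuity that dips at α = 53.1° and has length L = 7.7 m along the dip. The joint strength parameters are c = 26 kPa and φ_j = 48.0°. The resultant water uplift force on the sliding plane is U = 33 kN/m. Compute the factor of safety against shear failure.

FS = 1.92

Resolving the block weight along and normal to the plane and applying the Mohr–Coulomb strength on the joint:
N' = W cosα − U = 189·cos53.1° − 33 = 80.5 kN/m
Driving force T = W sinα = 189·sin53.1° = 151.1 kN/m
Resisting force R = c·L + N'·tanφ_j = 26·7.7 + 80.5·tan48.0° = 200.2 + 89.4 = 289.6 kN/m
FS = R / T = 289.6 / 151.1 = 1.916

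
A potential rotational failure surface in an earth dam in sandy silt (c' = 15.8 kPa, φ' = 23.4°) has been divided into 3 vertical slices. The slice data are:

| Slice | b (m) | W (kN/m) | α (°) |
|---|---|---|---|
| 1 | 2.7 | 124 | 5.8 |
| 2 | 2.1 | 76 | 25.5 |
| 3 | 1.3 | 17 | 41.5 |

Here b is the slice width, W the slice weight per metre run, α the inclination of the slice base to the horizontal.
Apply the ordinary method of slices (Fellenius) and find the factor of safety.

Ordinary method of slices: FS = Σ[c'·Δl_i + (W_i cosα_i)·tanφ'] / Σ W_i sinα_i, with Δl_i = b_i / cosα_i.
Slice 1: Δl = 2.7/cos5.8° = 2.714 m; N'_1 = 124·cos5.8° = 123.4; c'Δl = 42.88; W sinα = 12.5
Slice 2: Δl = 2.1/cos25.5° = 2.327 m; N'_2 = 76·cos25.5° = 68.6; c'Δl = 36.76; W sinα = 32.7
Slice 3: Δl = 1.3/cos41.5° = 1.736 m; N'_3 = 17·cos41.5° = 12.7; c'Δl = 27.42; W sinα = 11.3
Σc'Δl = 107.1 kN/m; ΣN' = 204.7 kN/m; ΣW sinα = 56.5 kN/m
Resisting = 107.1 + 204.7·tan23.4° = 107.1 + 88.6 = 195.6 kN/m
FS = 195.6 / 56.5 = 3.462

FS = 3.46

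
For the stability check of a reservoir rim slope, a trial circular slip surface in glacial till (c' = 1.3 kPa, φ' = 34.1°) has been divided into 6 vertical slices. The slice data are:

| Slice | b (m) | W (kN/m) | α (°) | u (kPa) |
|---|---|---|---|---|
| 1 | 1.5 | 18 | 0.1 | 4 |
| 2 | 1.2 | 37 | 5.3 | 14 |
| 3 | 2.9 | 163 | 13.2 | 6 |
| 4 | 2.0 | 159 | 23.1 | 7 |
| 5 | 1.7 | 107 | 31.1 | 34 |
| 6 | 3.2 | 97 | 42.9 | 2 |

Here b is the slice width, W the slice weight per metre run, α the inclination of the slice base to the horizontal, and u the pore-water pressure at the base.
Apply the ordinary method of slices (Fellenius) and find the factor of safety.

Ordinary method of slices: FS = Σ[c'·Δl_i + (W_i cosα_i − u_i·Δl_i)·tanφ'] / Σ W_i sinα_i, with Δl_i = b_i / cosα_i.
Slice 1: Δl = 1.5/cos0.1° = 1.500 m; N'_1 = 18·cos0.1° − 4·1.500 = 12.0; c'Δl = 1.95; W sinα = 0.0
Slice 2: Δl = 1.2/cos5.3° = 1.205 m; N'_2 = 37·cos5.3° − 14·1.205 = 20.0; c'Δl = 1.57; W sinα = 3.4
Slice 3: Δl = 2.9/cos13.2° = 2.979 m; N'_3 = 163·cos13.2° − 6·2.979 = 140.8; c'Δl = 3.87; W sinα = 37.2
Slice 4: Δl = 2.0/cos23.1° = 2.174 m; N'_4 = 159·cos23.1° − 7·2.174 = 131.0; c'Δl = 2.83; W sinα = 62.4
Slice 5: Δl = 1.7/cos31.1° = 1.985 m; N'_5 = 107·cos31.1° − 34·1.985 = 24.1; c'Δl = 2.58; W sinα = 55.3
Slice 6: Δl = 3.2/cos42.9° = 4.368 m; N'_6 = 97·cos42.9° − 2·4.368 = 62.3; c'Δl = 5.68; W sinα = 66.0
Σc'Δl = 18.5 kN/m; ΣN' = 390.3 kN/m; ΣW sinα = 224.4 kN/m
Resisting = 18.5 + 390.3·tan34.1° = 18.5 + 264.2 = 282.7 kN/m
FS = 282.7 / 224.4 = 1.260

FS = 1.26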